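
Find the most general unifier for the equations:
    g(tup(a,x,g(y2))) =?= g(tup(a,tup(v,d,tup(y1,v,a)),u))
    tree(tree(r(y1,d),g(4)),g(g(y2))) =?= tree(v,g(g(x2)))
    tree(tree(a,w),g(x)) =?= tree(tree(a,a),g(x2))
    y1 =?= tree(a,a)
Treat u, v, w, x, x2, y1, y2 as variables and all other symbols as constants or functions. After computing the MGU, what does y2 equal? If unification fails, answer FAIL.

Decompose g/1: tup(a,x,g(y2)) =?= tup(a,tup(v,d,tup(y1,v,a)),u).
Decompose tup/3: a =?= a,  x =?= tup(v,d,tup(y1,v,a)),  g(y2) =?= u.
Delete trivial equation a =?= a.
Bind x := tup(v,d,tup(y1,v,a)); substituting into the one remaining equation that mentions x gives: tree(tree(a,w),g(tup(v,d,tup(y1,v,a)))) =?= tree(tree(a,a),g(x2)).
Bind u := g(y2); no other remaining equation mentions u.
Decompose tree/2: tree(r(y1,d),g(4)) =?= v,  g(g(y2)) =?= g(g(x2)).
Bind v := tree(r(y1,d),g(4)); substituting into the one remaining equation that mentions v gives: tree(tree(a,w),g(tup(tree(r(y1,d),g(4)),d,tup(y1,tree(r(y1,d),g(4)),a)))) =?= tree(tree(a,a),g(x2)). Substituting into the earlier binding gives x := tup(tree(r(y1,d),g(4)),d,tup(y1,tree(r(y1,d),g(4)),a)).
Decompose g/1: g(y2) =?= g(x2).
Decompose g/1: y2 =?= x2.
Bind y2 := x2; no other remaining equation mentions y2. Substituting into the earlier binding gives u := g(x2).
Decompose tree/2: tree(a,w) =?= tree(a,a),  g(tup(tree(r(y1,d),g(4)),d,tup(y1,tree(r(y1,d),g(4)),a))) =?= g(x2).
Decompose tree/2: a =?= a,  w =?= a.
Delete trivial equation a =?= a.
Bind w := a; no other remaining equation mentions w.
Decompose g/1: tup(tree(r(y1,d),g(4)),d,tup(y1,tree(r(y1,d),g(4)),a)) =?= x2.
Bind x2 := tup(tree(r(y1,d),g(4)),d,tup(y1,tree(r(y1,d),g(4)),a)); no other remaining equation mentions x2. Substituting into the earlier bindings gives u := g(tup(tree(r(y1,d),g(4)),d,tup(y1,tree(r(y1,d),g(4)),a))), y2 := tup(tree(r(y1,d),g(4)),d,tup(y1,tree(r(y1,d),g(4)),a)).
Bind y1 := tree(a,a). Substituting into the earlier bindings gives x := tup(tree(r(tree(a,a),d),g(4)),d,tup(tree(a,a),tree(r(tree(a,a),d),g(4)),a)), u := g(tup(tree(r(tree(a,a),d),g(4)),d,tup(tree(a,a),tree(r(tree(a,a),d),g(4)),a))), v := tree(r(tree(a,a),d),g(4)), y2 := tup(tree(r(tree(a,a),d),g(4)),d,tup(tree(a,a),tree(r(tree(a,a),d),g(4)),a)), x2 := tup(tree(r(tree(a,a),d),g(4)),d,tup(tree(a,a),tree(r(tree(a,a),d),g(4)),a)).
MGU = { x ↦ tup(tree(r(tree(a,a),d),g(4)),d,tup(tree(a,a),tree(r(tree(a,a),d),g(4)),a)), u ↦ g(tup(tree(r(tree(a,a),d),g(4)),d,tup(tree(a,a),tree(r(tree(a,a),d),g(4)),a))), v ↦ tree(r(tree(a,a),d),g(4)), y2 ↦ tup(tree(r(tree(a,a),d),g(4)),d,tup(tree(a,a),tree(r(tree(a,a),d),g(4)),a)), w ↦ a, x2 ↦ tup(tree(r(tree(a,a),d),g(4)),d,tup(tree(a,a),tree(r(tree(a,a),d),g(4)),a)), y1 ↦ tree(a,a) }, so y2 ↦ tup(tree(r(tree(a,a),d),g(4)),d,tup(tree(a,a),tree(r(tree(a,a),d),g(4)),a)).

tup(tree(r(tree(a,a),d),g(4)),d,tup(tree(a,a),tree(r(tree(a,a),d),g(4)),a))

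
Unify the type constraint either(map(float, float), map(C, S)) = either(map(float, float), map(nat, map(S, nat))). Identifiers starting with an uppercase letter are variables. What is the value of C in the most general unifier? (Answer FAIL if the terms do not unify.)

Decompose either/2: map(float, float) = map(float, float),  map(C, S) = map(nat, map(S, nat)).
Delete trivial equation map(float, float) = map(float, float).
Decompose map/2: C = nat,  S = map(S, nat).
Bind C := nat; no other remaining equation mentions C.
Occurs check fails: S occurs in map(S, nat); the equation S = map(S, nat) has no finite solution.

FAIL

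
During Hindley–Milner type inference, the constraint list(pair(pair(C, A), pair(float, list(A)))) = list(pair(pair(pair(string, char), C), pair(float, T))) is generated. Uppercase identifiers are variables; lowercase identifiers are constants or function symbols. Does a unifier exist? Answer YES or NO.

YES

Decompose list/1: pair(pair(C, A), pair(float, list(A))) = pair(pair(pair(string, char), C), pair(float, T)).
Decompose pair/2: pair(C, A) = pair(pair(string, char), C),  pair(float, list(A)) = pair(float, T).
Decompose pair/2: C = pair(string, char),  A = C.
Bind C := pair(string, char); substituting into the one remaining equation that mentions C gives: A = pair(string, char).
Bind A := pair(string, char); substituting into the remaining equation gives: pair(float, list(pair(string, char))) = pair(float, T).
Decompose pair/2: float = float,  list(pair(string, char)) = T.
Delete trivial equation float = float.
Bind T := list(pair(string, char)).
No equations remain and no clash or occurs-check failure arose, so a unifier exists.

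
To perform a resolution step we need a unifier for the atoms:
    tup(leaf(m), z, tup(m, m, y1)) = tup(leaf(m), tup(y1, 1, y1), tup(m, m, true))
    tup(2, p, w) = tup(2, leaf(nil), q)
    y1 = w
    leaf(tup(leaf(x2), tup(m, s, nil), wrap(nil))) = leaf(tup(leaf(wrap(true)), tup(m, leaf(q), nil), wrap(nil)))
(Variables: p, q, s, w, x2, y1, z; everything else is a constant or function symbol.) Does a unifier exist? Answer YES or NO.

Decompose tup/3: leaf(m) = leaf(m),  z = tup(y1, 1, y1),  tup(m, m, y1) = tup(m, m, true).
Delete trivial equation leaf(m) = leaf(m).
Bind z := tup(y1, 1, y1); no other remaining equation mentions z.
Decompose tup/3: m = m,  m = m,  y1 = true.
Delete trivial equation m = m.
Delete trivial equation m = m.
Bind y1 := true; substituting into the one remaining equation that mentions y1 gives: true = w. Substituting into the earlier binding gives z := tup(true, 1, true).
Decompose tup/3: 2 = 2,  p = leaf(nil),  w = q.
Delete trivial equation 2 = 2.
Bind p := leaf(nil); no other remaining equation mentions p.
Bind w := q; substituting into the one remaining equation that mentions w gives: true = q.
Bind q := true; substituting into the remaining equation gives: leaf(tup(leaf(x2), tup(m, s, nil), wrap(nil))) = leaf(tup(leaf(wrap(true)), tup(m, leaf(true), nil), wrap(nil))). Substituting into the earlier binding gives w := true.
Decompose leaf/1: tup(leaf(x2), tup(m, s, nil), wrap(nil)) = tup(leaf(wrap(true)), tup(m, leaf(true), nil), wrap(nil)).
Decompose tup/3: leaf(x2) = leaf(wrap(true)),  tup(m, s, nil) = tup(m, leaf(true), nil),  wrap(nil) = wrap(nil).
Decompose leaf/1: x2 = wrap(true).
Bind x2 := wrap(true); no other remaining equation mentions x2.
Decompose tup/3: m = m,  s = leaf(true),  nil = nil.
Delete trivial equation m = m.
Bind s := leaf(true); no other remaining equation mentions s.
Delete trivial equation nil = nil.
Delete trivial equation wrap(nil) = wrap(nil).
No equations remain and no clash or occurs-check failure arose, so a unifier exists.

YES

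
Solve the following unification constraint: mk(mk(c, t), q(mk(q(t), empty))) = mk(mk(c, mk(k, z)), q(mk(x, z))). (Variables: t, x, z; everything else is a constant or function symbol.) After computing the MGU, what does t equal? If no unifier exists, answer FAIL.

mk(k, empty)

Decompose mk/2: mk(c, t) = mk(c, mk(k, z)),  q(mk(q(t), empty)) = q(mk(x, z)).
Decompose mk/2: c = c,  t = mk(k, z).
Delete trivial equation c = c.
Bind t := mk(k, z); substituting into the remaining equation gives: q(mk(q(mk(k, z)), empty)) = q(mk(x, z)).
Decompose q/1: mk(q(mk(k, z)), empty) = mk(x, z).
Decompose mk/2: q(mk(k, z)) = x,  empty = z.
Bind x := q(mk(k, z)); no other remaining equation mentions x.
Bind z := empty. Substituting into the earlier bindings gives t := mk(k, empty), x := q(mk(k, empty)).
MGU = { t ↦ mk(k, empty), x ↦ q(mk(k, empty)), z ↦ empty }, so t ↦ mk(k, empty).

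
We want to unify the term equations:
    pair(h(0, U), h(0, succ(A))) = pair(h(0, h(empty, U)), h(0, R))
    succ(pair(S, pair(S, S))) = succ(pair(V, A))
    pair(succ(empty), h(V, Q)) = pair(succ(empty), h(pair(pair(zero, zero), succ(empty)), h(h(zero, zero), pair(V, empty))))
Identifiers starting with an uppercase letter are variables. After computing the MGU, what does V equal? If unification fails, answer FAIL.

FAIL

Decompose pair/2: h(0, U) = h(0, h(empty, U)),  h(0, succ(A)) = h(0, R).
Decompose h/2: 0 = 0,  U = h(empty, U).
Delete trivial equation 0 = 0.
Occurs check fails: U occurs in h(empty, U); the equation U = h(empty, U) has no finite solution.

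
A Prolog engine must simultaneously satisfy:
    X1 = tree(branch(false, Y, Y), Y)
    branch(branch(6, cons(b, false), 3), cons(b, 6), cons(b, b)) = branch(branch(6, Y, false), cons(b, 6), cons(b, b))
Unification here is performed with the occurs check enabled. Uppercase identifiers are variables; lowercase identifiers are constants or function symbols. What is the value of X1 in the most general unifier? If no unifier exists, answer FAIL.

Bind X1 := tree(branch(false, Y, Y), Y); no other remaining equation mentions X1.
Decompose branch/3: branch(6, cons(b, false), 3) = branch(6, Y, false),  cons(b, 6) = cons(b, 6),  cons(b, b) = cons(b, b).
Decompose branch/3: 6 = 6,  cons(b, false) = Y,  3 = false.
Delete trivial equation 6 = 6.
Bind Y := cons(b, false); no other remaining equation mentions Y. Substituting into the earlier binding gives X1 := tree(branch(false, cons(b, false), cons(b, false)), cons(b, false)).
Clash: constants 3 and false differ; no unifier exists.

FAIL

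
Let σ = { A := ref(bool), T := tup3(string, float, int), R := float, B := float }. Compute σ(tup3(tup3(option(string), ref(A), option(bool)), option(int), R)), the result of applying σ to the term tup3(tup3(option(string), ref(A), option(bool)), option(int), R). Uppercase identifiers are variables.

Replace each occurrence of A with ref(bool).
Replace each occurrence of R with float.
Result: tup3(tup3(option(string), ref(ref(bool)), option(bool)), option(int), float).

tup3(tup3(option(string), ref(ref(bool)), option(bool)), option(int), float)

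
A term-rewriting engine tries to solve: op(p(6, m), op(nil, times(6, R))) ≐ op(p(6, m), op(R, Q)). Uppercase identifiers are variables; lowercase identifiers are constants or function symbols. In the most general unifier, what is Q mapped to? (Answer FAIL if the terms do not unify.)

Decompose op/2: p(6, m) ≐ p(6, m),  op(nil, times(6, R)) ≐ op(R, Q).
Delete trivial equation p(6, m) ≐ p(6, m).
Decompose op/2: nil ≐ R,  times(6, R) ≐ Q.
Bind R := nil; substituting into the remaining equation gives: times(6, nil) ≐ Q.
Bind Q := times(6, nil).
MGU = { R := nil, Q := times(6, nil) }, so Q := times(6, nil).

times(6, nil)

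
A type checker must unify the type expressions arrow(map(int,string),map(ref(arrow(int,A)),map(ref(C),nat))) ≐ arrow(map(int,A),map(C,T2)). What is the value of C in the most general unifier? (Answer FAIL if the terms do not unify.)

Decompose arrow/2: map(int,string) ≐ map(int,A),  map(ref(arrow(int,A)),map(ref(C),nat)) ≐ map(C,T2).
Decompose map/2: int ≐ int,  string ≐ A.
Delete trivial equation int ≐ int.
Bind A := string; substituting into the remaining equation gives: map(ref(arrow(int,string)),map(ref(C),nat)) ≐ map(C,T2).
Decompose map/2: ref(arrow(int,string)) ≐ C,  map(ref(C),nat) ≐ T2.
Bind C := ref(arrow(int,string)); substituting into the remaining equation gives: map(ref(ref(arrow(int,string))),nat) ≐ T2.
Bind T2 := map(ref(ref(arrow(int,string))),nat).
MGU = { A := string, C := ref(arrow(int,string)), T2 := map(ref(ref(arrow(int,string))),nat) }, so C := ref(arrow(int,string)).

ref(arrow(int,string))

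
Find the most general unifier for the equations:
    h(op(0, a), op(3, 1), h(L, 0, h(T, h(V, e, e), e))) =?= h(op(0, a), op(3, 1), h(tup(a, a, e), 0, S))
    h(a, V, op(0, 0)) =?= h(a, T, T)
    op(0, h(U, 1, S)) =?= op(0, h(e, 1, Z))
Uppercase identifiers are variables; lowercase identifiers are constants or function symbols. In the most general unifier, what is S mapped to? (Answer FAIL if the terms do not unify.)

Decompose h/3: op(0, a) =?= op(0, a),  op(3, 1) =?= op(3, 1),  h(L, 0, h(T, h(V, e, e), e)) =?= h(tup(a, a, e), 0, S).
Delete trivial equation op(0, a) =?= op(0, a).
Delete trivial equation op(3, 1) =?= op(3, 1).
Decompose h/3: L =?= tup(a, a, e),  0 =?= 0,  h(T, h(V, e, e), e) =?= S.
Bind L := tup(a, a, e); no other remaining equation mentions L.
Delete trivial equation 0 =?= 0.
Bind S := h(T, h(V, e, e), e); substituting into the one remaining equation that mentions S gives: op(0, h(U, 1, h(T, h(V, e, e), e))) =?= op(0, h(e, 1, Z)).
Decompose h/3: a =?= a,  V =?= T,  op(0, 0) =?= T.
Delete trivial equation a =?= a.
Bind V := T; substituting into the one remaining equation that mentions V gives: op(0, h(U, 1, h(T, h(T, e, e), e))) =?= op(0, h(e, 1, Z)). Substituting into the earlier binding gives S := h(T, h(T, e, e), e).
Bind T := op(0, 0); substituting into the remaining equation gives: op(0, h(U, 1, h(op(0, 0), h(op(0, 0), e, e), e))) =?= op(0, h(e, 1, Z)). Substituting into the earlier bindings gives S := h(op(0, 0), h(op(0, 0), e, e), e), V := op(0, 0).
Decompose op/2: 0 =?= 0,  h(U, 1, h(op(0, 0), h(op(0, 0), e, e), e)) =?= h(e, 1, Z).
Delete trivial equation 0 =?= 0.
Decompose h/3: U =?= e,  1 =?= 1,  h(op(0, 0), h(op(0, 0), e, e), e) =?= Z.
Bind U := e; no other remaining equation mentions U.
Delete trivial equation 1 =?= 1.
Bind Z := h(op(0, 0), h(op(0, 0), e, e), e).
MGU = { L -> tup(a, a, e), S -> h(op(0, 0), h(op(0, 0), e, e), e), V -> op(0, 0), T -> op(0, 0), U -> e, Z -> h(op(0, 0), h(op(0, 0), e, e), e) }, so S -> h(op(0, 0), h(op(0, 0), e, e), e).

h(op(0, 0), h(op(0, 0), e, e), e)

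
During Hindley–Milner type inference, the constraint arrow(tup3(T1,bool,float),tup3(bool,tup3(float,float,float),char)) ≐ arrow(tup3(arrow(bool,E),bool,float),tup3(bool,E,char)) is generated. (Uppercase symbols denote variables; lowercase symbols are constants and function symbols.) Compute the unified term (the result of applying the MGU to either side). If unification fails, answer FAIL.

arrow(tup3(arrow(bool,tup3(float,float,float)),bool,float),tup3(bool,tup3(float,float,float),char))

Decompose arrow/2: tup3(T1,bool,float) ≐ tup3(arrow(bool,E),bool,float),  tup3(bool,tup3(float,float,float),char) ≐ tup3(bool,E,char).
Decompose tup3/3: T1 ≐ arrow(bool,E),  bool ≐ bool,  float ≐ float.
Bind T1 := arrow(bool,E); no other remaining equation mentions T1.
Delete trivial equation bool ≐ bool.
Delete trivial equation float ≐ float.
Decompose tup3/3: bool ≐ bool,  tup3(float,float,float) ≐ E,  char ≐ char.
Delete trivial equation bool ≐ bool.
Bind E := tup3(float,float,float); no other remaining equation mentions E. Substituting into the earlier binding gives T1 := arrow(bool,tup3(float,float,float)).
Delete trivial equation char ≐ char.
Applying the MGU to either side gives arrow(tup3(arrow(bool,tup3(float,float,float)),bool,float),tup3(bool,tup3(float,float,float),char)).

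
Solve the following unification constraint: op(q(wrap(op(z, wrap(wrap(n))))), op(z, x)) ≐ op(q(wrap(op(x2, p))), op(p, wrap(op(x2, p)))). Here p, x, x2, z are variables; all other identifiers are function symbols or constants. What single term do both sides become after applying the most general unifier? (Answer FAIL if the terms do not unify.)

op(q(wrap(op(wrap(wrap(n)), wrap(wrap(n))))), op(wrap(wrap(n)), wrap(op(wrap(wrap(n)), wrap(wrap(n))))))

Decompose op/2: q(wrap(op(z, wrap(wrap(n))))) ≐ q(wrap(op(x2, p))),  op(z, x) ≐ op(p, wrap(op(x2, p))).
Decompose q/1: wrap(op(z, wrap(wrap(n)))) ≐ wrap(op(x2, p)).
Decompose wrap/1: op(z, wrap(wrap(n))) ≐ op(x2, p).
Decompose op/2: z ≐ x2,  wrap(wrap(n)) ≐ p.
Bind z := x2; substituting into the one remaining equation that mentions z gives: op(x2, x) ≐ op(p, wrap(op(x2, p))).
Bind p := wrap(wrap(n)); substituting into the remaining equation gives: op(x2, x) ≐ op(wrap(wrap(n)), wrap(op(x2, wrap(wrap(n))))).
Decompose op/2: x2 ≐ wrap(wrap(n)),  x ≐ wrap(op(x2, wrap(wrap(n)))).
Bind x2 := wrap(wrap(n)); substituting into the remaining equation gives: x ≐ wrap(op(wrap(wrap(n)), wrap(wrap(n)))). Substituting into the earlier binding gives z := wrap(wrap(n)).
Bind x := wrap(op(wrap(wrap(n)), wrap(wrap(n)))).
Applying the MGU to either side gives op(q(wrap(op(wrap(wrap(n)), wrap(wrap(n))))), op(wrap(wrap(n)), wrap(op(wrap(wrap(n)), wrap(wrap(n)))))).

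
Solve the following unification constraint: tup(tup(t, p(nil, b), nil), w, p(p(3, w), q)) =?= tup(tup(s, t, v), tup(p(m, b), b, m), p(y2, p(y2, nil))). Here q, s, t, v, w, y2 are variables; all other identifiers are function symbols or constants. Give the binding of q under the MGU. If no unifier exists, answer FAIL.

Decompose tup/3: tup(t, p(nil, b), nil) =?= tup(s, t, v),  w =?= tup(p(m, b), b, m),  p(p(3, w), q) =?= p(y2, p(y2, nil)).
Decompose tup/3: t =?= s,  p(nil, b) =?= t,  nil =?= v.
Bind t := s; substituting into the one remaining equation that mentions t gives: p(nil, b) =?= s.
Bind s := p(nil, b); no other remaining equation mentions s. Substituting into the earlier binding gives t := p(nil, b).
Bind v := nil; no other remaining equation mentions v.
Bind w := tup(p(m, b), b, m); substituting into the remaining equation gives: p(p(3, tup(p(m, b), b, m)), q) =?= p(y2, p(y2, nil)).
Decompose p/2: p(3, tup(p(m, b), b, m)) =?= y2,  q =?= p(y2, nil).
Bind y2 := p(3, tup(p(m, b), b, m)); substituting into the remaining equation gives: q =?= p(p(3, tup(p(m, b), b, m)), nil).
Bind q := p(p(3, tup(p(m, b), b, m)), nil).
MGU = { t := p(nil, b), s := p(nil, b), v := nil, w := tup(p(m, b), b, m), y2 := p(3, tup(p(m, b), b, m)), q := p(p(3, tup(p(m, b), b, m)), nil) }, so q := p(p(3, tup(p(m, b), b, m)), nil).

p(p(3, tup(p(m, b), b, m)), nil)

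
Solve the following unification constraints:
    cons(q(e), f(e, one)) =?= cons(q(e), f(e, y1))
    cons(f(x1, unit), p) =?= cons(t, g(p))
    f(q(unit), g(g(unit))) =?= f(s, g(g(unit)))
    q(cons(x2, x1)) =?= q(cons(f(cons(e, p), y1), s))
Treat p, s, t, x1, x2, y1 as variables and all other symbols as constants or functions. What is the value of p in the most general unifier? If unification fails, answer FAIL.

Decompose cons/2: q(e) =?= q(e),  f(e, one) =?= f(e, y1).
Delete trivial equation q(e) =?= q(e).
Decompose f/2: e =?= e,  one =?= y1.
Delete trivial equation e =?= e.
Bind y1 := one; substituting into the one remaining equation that mentions y1 gives: q(cons(x2, x1)) =?= q(cons(f(cons(e, p), one), s)).
Decompose cons/2: f(x1, unit) =?= t,  p =?= g(p).
Bind t := f(x1, unit); no other remaining equation mentions t.
Occurs check fails: p occurs in g(p); the equation p =?= g(p) has no finite solution.

FAIL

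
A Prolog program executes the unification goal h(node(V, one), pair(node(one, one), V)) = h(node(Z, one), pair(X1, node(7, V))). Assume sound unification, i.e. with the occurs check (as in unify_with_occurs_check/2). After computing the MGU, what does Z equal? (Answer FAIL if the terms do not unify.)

Decompose h/2: node(V, one) = node(Z, one),  pair(node(one, one), V) = pair(X1, node(7, V)).
Decompose node/2: V = Z,  one = one.
Bind V := Z; substituting into the one remaining equation that mentions V gives: pair(node(one, one), Z) = pair(X1, node(7, Z)).
Delete trivial equation one = one.
Decompose pair/2: node(one, one) = X1,  Z = node(7, Z).
Bind X1 := node(one, one); no other remaining equation mentions X1.
Occurs check fails: Z occurs in node(7, Z); the equation Z = node(7, Z) has no finite solution.

FAIL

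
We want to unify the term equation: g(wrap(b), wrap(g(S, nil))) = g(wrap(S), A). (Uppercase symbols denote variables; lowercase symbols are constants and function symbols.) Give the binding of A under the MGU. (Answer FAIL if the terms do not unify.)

Decompose g/2: wrap(b) = wrap(S),  wrap(g(S, nil)) = A.
Decompose wrap/1: b = S.
Bind S := b; substituting into the remaining equation gives: wrap(g(b, nil)) = A.
Bind A := wrap(g(b, nil)).
MGU = { S -> b, A -> wrap(g(b, nil)) }, so A -> wrap(g(b, nil)).

wrap(g(b, nil))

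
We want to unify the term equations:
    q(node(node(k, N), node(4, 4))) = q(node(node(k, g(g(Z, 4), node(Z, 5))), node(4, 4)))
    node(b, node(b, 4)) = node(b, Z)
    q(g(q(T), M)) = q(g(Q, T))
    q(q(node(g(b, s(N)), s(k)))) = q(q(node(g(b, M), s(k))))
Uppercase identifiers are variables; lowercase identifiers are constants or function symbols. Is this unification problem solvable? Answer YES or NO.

Decompose q/1: node(node(k, N), node(4, 4)) = node(node(k, g(g(Z, 4), node(Z, 5))), node(4, 4)).
Decompose node/2: node(k, N) = node(k, g(g(Z, 4), node(Z, 5))),  node(4, 4) = node(4, 4).
Decompose node/2: k = k,  N = g(g(Z, 4), node(Z, 5)).
Delete trivial equation k = k.
Bind N := g(g(Z, 4), node(Z, 5)); substituting into the one remaining equation that mentions N gives: q(q(node(g(b, s(g(g(Z, 4), node(Z, 5)))), s(k)))) = q(q(node(g(b, M), s(k)))).
Delete trivial equation node(4, 4) = node(4, 4).
Decompose node/2: b = b,  node(b, 4) = Z.
Delete trivial equation b = b.
Bind Z := node(b, 4); substituting into the one remaining equation that mentions Z gives: q(q(node(g(b, s(g(g(node(b, 4), 4), node(node(b, 4), 5)))), s(k)))) = q(q(node(g(b, M), s(k)))). Substituting into the earlier binding gives N := g(g(node(b, 4), 4), node(node(b, 4), 5)).
Decompose q/1: g(q(T), M) = g(Q, T).
Decompose g/2: q(T) = Q,  M = T.
Bind Q := q(T); no other remaining equation mentions Q.
Bind M := T; substituting into the remaining equation gives: q(q(node(g(b, s(g(g(node(b, 4), 4), node(node(b, 4), 5)))), s(k)))) = q(q(node(g(b, T), s(k)))).
Decompose q/1: q(node(g(b, s(g(g(node(b, 4), 4), node(node(b, 4), 5)))), s(k))) = q(node(g(b, T), s(k))).
Decompose q/1: node(g(b, s(g(g(node(b, 4), 4), node(node(b, 4), 5)))), s(k)) = node(g(b, T), s(k)).
Decompose node/2: g(b, s(g(g(node(b, 4), 4), node(node(b, 4), 5)))) = g(b, T),  s(k) = s(k).
Decompose g/2: b = b,  s(g(g(node(b, 4), 4), node(node(b, 4), 5))) = T.
Delete trivial equation b = b.
Bind T := s(g(g(node(b, 4), 4), node(node(b, 4), 5))); no other remaining equation mentions T. Substituting into the earlier bindings gives Q := q(s(g(g(node(b, 4), 4), node(node(b, 4), 5)))), M := s(g(g(node(b, 4), 4), node(node(b, 4), 5))).
Delete trivial equation s(k) = s(k).
No equations remain and no clash or occurs-check failure arose, so a unifier exists.

YES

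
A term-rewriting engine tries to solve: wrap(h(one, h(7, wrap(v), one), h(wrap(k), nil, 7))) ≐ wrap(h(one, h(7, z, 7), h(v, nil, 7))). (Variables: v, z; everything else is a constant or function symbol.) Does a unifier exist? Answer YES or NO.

Decompose wrap/1: h(one, h(7, wrap(v), one), h(wrap(k), nil, 7)) ≐ h(one, h(7, z, 7), h(v, nil, 7)).
Decompose h/3: one ≐ one,  h(7, wrap(v), one) ≐ h(7, z, 7),  h(wrap(k), nil, 7) ≐ h(v, nil, 7).
Delete trivial equation one ≐ one.
Decompose h/3: 7 ≐ 7,  wrap(v) ≐ z,  one ≐ 7.
Delete trivial equation 7 ≐ 7.
Bind z := wrap(v); no other remaining equation mentions z.
Clash: constants one and 7 differ; no unifier exists.

NO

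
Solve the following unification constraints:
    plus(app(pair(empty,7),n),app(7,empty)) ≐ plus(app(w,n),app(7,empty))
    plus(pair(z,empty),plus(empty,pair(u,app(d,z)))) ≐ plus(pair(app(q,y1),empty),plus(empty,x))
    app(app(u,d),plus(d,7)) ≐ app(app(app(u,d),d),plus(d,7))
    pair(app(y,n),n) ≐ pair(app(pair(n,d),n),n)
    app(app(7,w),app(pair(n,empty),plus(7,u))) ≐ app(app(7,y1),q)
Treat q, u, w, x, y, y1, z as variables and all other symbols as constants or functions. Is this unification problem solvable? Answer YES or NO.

NO

Decompose plus/2: app(pair(empty,7),n) ≐ app(w,n),  app(7,empty) ≐ app(7,empty).
Decompose app/2: pair(empty,7) ≐ w,  n ≐ n.
Bind w := pair(empty,7); substituting into the one remaining equation that mentions w gives: app(app(7,pair(empty,7)),app(pair(n,empty),plus(7,u))) ≐ app(app(7,y1),q).
Delete trivial equation n ≐ n.
Delete trivial equation app(7,empty) ≐ app(7,empty).
Decompose plus/2: pair(z,empty) ≐ pair(app(q,y1),empty),  plus(empty,pair(u,app(d,z))) ≐ plus(empty,x).
Decompose pair/2: z ≐ app(q,y1),  empty ≐ empty.
Bind z := app(q,y1); substituting into the one remaining equation that mentions z gives: plus(empty,pair(u,app(d,app(q,y1)))) ≐ plus(empty,x).
Delete trivial equation empty ≐ empty.
Decompose plus/2: empty ≐ empty,  pair(u,app(d,app(q,y1))) ≐ x.
Delete trivial equation empty ≐ empty.
Bind x := pair(u,app(d,app(q,y1))); no other remaining equation mentions x.
Decompose app/2: app(u,d) ≐ app(app(u,d),d),  plus(d,7) ≐ plus(d,7).
Decompose app/2: u ≐ app(u,d),  d ≐ d.
Occurs check fails: u occurs in app(u,d); the equation u ≐ app(u,d) has no finite solution.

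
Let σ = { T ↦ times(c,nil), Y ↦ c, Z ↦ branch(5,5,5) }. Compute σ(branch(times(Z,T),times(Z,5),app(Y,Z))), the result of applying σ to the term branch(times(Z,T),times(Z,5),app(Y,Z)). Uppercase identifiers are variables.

branch(times(branch(5,5,5),times(c,nil)),times(branch(5,5,5),5),app(c,branch(5,5,5)))

Replace each occurrence of T with times(c,nil).
Replace each occurrence of Y with c.
Replace each occurrence of Z with branch(5,5,5).
Result: branch(times(branch(5,5,5),times(c,nil)),times(branch(5,5,5),5),app(c,branch(5,5,5))).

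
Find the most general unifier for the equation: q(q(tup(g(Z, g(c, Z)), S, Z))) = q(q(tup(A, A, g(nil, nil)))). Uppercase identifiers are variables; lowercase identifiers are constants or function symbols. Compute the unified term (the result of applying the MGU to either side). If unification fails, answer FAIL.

q(q(tup(g(g(nil, nil), g(c, g(nil, nil))), g(g(nil, nil), g(c, g(nil, nil))), g(nil, nil))))

Decompose q/1: q(tup(g(Z, g(c, Z)), S, Z)) = q(tup(A, A, g(nil, nil))).
Decompose q/1: tup(g(Z, g(c, Z)), S, Z) = tup(A, A, g(nil, nil)).
Decompose tup/3: g(Z, g(c, Z)) = A,  S = A,  Z = g(nil, nil).
Bind A := g(Z, g(c, Z)); substituting into the one remaining equation that mentions A gives: S = g(Z, g(c, Z)).
Bind S := g(Z, g(c, Z)); no other remaining equation mentions S.
Bind Z := g(nil, nil). Substituting into the earlier bindings gives A := g(g(nil, nil), g(c, g(nil, nil))), S := g(g(nil, nil), g(c, g(nil, nil))).
Applying the MGU to either side gives q(q(tup(g(g(nil, nil), g(c, g(nil, nil))), g(g(nil, nil), g(c, g(nil, nil))), g(nil, nil)))).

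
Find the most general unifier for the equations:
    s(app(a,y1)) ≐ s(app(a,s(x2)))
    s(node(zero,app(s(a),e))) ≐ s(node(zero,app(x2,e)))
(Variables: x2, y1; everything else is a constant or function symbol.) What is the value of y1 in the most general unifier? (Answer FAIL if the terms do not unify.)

s(s(a))

Decompose s/1: app(a,y1) ≐ app(a,s(x2)).
Decompose app/2: a ≐ a,  y1 ≐ s(x2).
Delete trivial equation a ≐ a.
Bind y1 := s(x2); no other remaining equation mentions y1.
Decompose s/1: node(zero,app(s(a),e)) ≐ node(zero,app(x2,e)).
Decompose node/2: zero ≐ zero,  app(s(a),e) ≐ app(x2,e).
Delete trivial equation zero ≐ zero.
Decompose app/2: s(a) ≐ x2,  e ≐ e.
Bind x2 := s(a); no other remaining equation mentions x2. Substituting into the earlier binding gives y1 := s(s(a)).
Delete trivial equation e ≐ e.
MGU = { y1 := s(s(a)), x2 := s(a) }, so y1 := s(s(a)).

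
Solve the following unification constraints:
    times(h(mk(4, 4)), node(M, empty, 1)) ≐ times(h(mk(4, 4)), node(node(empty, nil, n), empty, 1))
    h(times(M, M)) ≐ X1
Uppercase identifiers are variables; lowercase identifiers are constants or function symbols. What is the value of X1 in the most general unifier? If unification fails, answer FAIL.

h(times(node(empty, nil, n), node(empty, nil, n)))

Decompose times/2: h(mk(4, 4)) ≐ h(mk(4, 4)),  node(M, empty, 1) ≐ node(node(empty, nil, n), empty, 1).
Delete trivial equation h(mk(4, 4)) ≐ h(mk(4, 4)).
Decompose node/3: M ≐ node(empty, nil, n),  empty ≐ empty,  1 ≐ 1.
Bind M := node(empty, nil, n); substituting into the one remaining equation that mentions M gives: h(times(node(empty, nil, n), node(empty, nil, n))) ≐ X1.
Delete trivial equation empty ≐ empty.
Delete trivial equation 1 ≐ 1.
Bind X1 := h(times(node(empty, nil, n), node(empty, nil, n))).
MGU = { M ↦ node(empty, nil, n), X1 ↦ h(times(node(empty, nil, n), node(empty, nil, n))) }, so X1 ↦ h(times(node(empty, nil, n), node(empty, nil, n))).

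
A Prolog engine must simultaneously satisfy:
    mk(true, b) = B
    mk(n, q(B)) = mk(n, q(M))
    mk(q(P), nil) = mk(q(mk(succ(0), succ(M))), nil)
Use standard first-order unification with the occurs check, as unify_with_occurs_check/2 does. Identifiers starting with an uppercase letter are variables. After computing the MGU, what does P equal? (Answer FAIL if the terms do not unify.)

mk(succ(0), succ(mk(true, b)))

Bind B := mk(true, b); substituting into the one remaining equation that mentions B gives: mk(n, q(mk(true, b))) = mk(n, q(M)).
Decompose mk/2: n = n,  q(mk(true, b)) = q(M).
Delete trivial equation n = n.
Decompose q/1: mk(true, b) = M.
Bind M := mk(true, b); substituting into the remaining equation gives: mk(q(P), nil) = mk(q(mk(succ(0), succ(mk(true, b)))), nil).
Decompose mk/2: q(P) = q(mk(succ(0), succ(mk(true, b)))),  nil = nil.
Decompose q/1: P = mk(succ(0), succ(mk(true, b))).
Bind P := mk(succ(0), succ(mk(true, b))); no other remaining equation mentions P.
Delete trivial equation nil = nil.
MGU = { B -> mk(true, b), M -> mk(true, b), P -> mk(succ(0), succ(mk(true, b))) }, so P -> mk(succ(0), succ(mk(true, b))).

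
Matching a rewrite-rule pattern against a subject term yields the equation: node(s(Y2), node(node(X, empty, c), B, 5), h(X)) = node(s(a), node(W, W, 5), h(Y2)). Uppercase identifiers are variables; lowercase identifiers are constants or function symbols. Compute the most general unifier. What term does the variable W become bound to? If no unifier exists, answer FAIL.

node(a, empty, c)

Decompose node/3: s(Y2) = s(a),  node(node(X, empty, c), B, 5) = node(W, W, 5),  h(X) = h(Y2).
Decompose s/1: Y2 = a.
Bind Y2 := a; substituting into the one remaining equation that mentions Y2 gives: h(X) = h(a).
Decompose node/3: node(X, empty, c) = W,  B = W,  5 = 5.
Bind W := node(X, empty, c); substituting into the one remaining equation that mentions W gives: B = node(X, empty, c).
Bind B := node(X, empty, c); no other remaining equation mentions B.
Delete trivial equation 5 = 5.
Decompose h/1: X = a.
Bind X := a. Substituting into the earlier bindings gives W := node(a, empty, c), B := node(a, empty, c).
MGU = { Y2 ↦ a, W ↦ node(a, empty, c), B ↦ node(a, empty, c), X ↦ a }, so W ↦ node(a, empty, c).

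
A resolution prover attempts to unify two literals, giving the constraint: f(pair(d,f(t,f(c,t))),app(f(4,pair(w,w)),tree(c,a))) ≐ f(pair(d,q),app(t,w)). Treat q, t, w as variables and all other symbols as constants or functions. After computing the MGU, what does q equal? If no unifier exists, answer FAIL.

Decompose f/2: pair(d,f(t,f(c,t))) ≐ pair(d,q),  app(f(4,pair(w,w)),tree(c,a)) ≐ app(t,w).
Decompose pair/2: d ≐ d,  f(t,f(c,t)) ≐ q.
Delete trivial equation d ≐ d.
Bind q := f(t,f(c,t)); no other remaining equation mentions q.
Decompose app/2: f(4,pair(w,w)) ≐ t,  tree(c,a) ≐ w.
Bind t := f(4,pair(w,w)); no other remaining equation mentions t. Substituting into the earlier binding gives q := f(f(4,pair(w,w)),f(c,f(4,pair(w,w)))).
Bind w := tree(c,a). Substituting into the earlier bindings gives q := f(f(4,pair(tree(c,a),tree(c,a))),f(c,f(4,pair(tree(c,a),tree(c,a))))), t := f(4,pair(tree(c,a),tree(c,a))).
MGU = { q := f(f(4,pair(tree(c,a),tree(c,a))),f(c,f(4,pair(tree(c,a),tree(c,a))))), t := f(4,pair(tree(c,a),tree(c,a))), w := tree(c,a) }, so q := f(f(4,pair(tree(c,a),tree(c,a))),f(c,f(4,pair(tree(c,a),tree(c,a))))).

f(f(4,pair(tree(c,a),tree(c,a))),f(c,f(4,pair(tree(c,a),tree(c,a)))))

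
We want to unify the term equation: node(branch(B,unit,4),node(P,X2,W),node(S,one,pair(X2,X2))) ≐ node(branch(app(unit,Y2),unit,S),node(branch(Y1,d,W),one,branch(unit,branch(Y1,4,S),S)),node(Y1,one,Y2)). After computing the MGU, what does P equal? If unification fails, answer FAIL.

Decompose node/3: branch(B,unit,4) ≐ branch(app(unit,Y2),unit,S),  node(P,X2,W) ≐ node(branch(Y1,d,W),one,branch(unit,branch(Y1,4,S),S)),  node(S,one,pair(X2,X2)) ≐ node(Y1,one,Y2).
Decompose branch/3: B ≐ app(unit,Y2),  unit ≐ unit,  4 ≐ S.
Bind B := app(unit,Y2); no other remaining equation mentions B.
Delete trivial equation unit ≐ unit.
Bind S := 4; substituting into the remaining equations gives: node(P,X2,W) ≐ node(branch(Y1,d,W),one,branch(unit,branch(Y1,4,4),4)),  node(4,one,pair(X2,X2)) ≐ node(Y1,one,Y2).
Decompose node/3: P ≐ branch(Y1,d,W),  X2 ≐ one,  W ≐ branch(unit,branch(Y1,4,4),4).
Bind P := branch(Y1,d,W); no other remaining equation mentions P.
Bind X2 := one; substituting into the one remaining equation that mentions X2 gives: node(4,one,pair(one,one)) ≐ node(Y1,one,Y2).
Bind W := branch(unit,branch(Y1,4,4),4); no other remaining equation mentions W. Substituting into the earlier binding gives P := branch(Y1,d,branch(unit,branch(Y1,4,4),4)).
Decompose node/3: 4 ≐ Y1,  one ≐ one,  pair(one,one) ≐ Y2.
Bind Y1 := 4; no other remaining equation mentions Y1. Substituting into the earlier bindings gives P := branch(4,d,branch(unit,branch(4,4,4),4)), W := branch(unit,branch(4,4,4),4).
Delete trivial equation one ≐ one.
Bind Y2 := pair(one,one). Substituting into the earlier binding gives B := app(unit,pair(one,one)).
MGU = { B -> app(unit,pair(one,one)), S -> 4, P -> branch(4,d,branch(unit,branch(4,4,4),4)), X2 -> one, W -> branch(unit,branch(4,4,4),4), Y1 -> 4, Y2 -> pair(one,one) }, so P -> branch(4,d,branch(unit,branch(4,4,4),4)).

branch(4,d,branch(unit,branch(4,4,4),4))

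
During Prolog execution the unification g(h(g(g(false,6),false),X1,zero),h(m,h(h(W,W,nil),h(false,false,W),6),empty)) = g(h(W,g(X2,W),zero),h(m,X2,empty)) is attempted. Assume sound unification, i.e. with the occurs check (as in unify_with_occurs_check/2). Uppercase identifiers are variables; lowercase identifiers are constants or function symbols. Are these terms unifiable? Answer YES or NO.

Decompose g/2: h(g(g(false,6),false),X1,zero) = h(W,g(X2,W),zero),  h(m,h(h(W,W,nil),h(false,false,W),6),empty) = h(m,X2,empty).
Decompose h/3: g(g(false,6),false) = W,  X1 = g(X2,W),  zero = zero.
Bind W := g(g(false,6),false); substituting into the 2 remaining equations that mention W gives: X1 = g(X2,g(g(false,6),false)),  h(m,h(h(g(g(false,6),false),g(g(false,6),false),nil),h(false,false,g(g(false,6),false)),6),empty) = h(m,X2,empty).
Bind X1 := g(X2,g(g(false,6),false)); no other remaining equation mentions X1.
Delete trivial equation zero = zero.
Decompose h/3: m = m,  h(h(g(g(false,6),false),g(g(false,6),false),nil),h(false,false,g(g(false,6),false)),6) = X2,  empty = empty.
Delete trivial equation m = m.
Bind X2 := h(h(g(g(false,6),false),g(g(false,6),false),nil),h(false,false,g(g(false,6),false)),6); no other remaining equation mentions X2. Substituting into the earlier binding gives X1 := g(h(h(g(g(false,6),false),g(g(false,6),false),nil),h(false,false,g(g(false,6),false)),6),g(g(false,6),false)).
Delete trivial equation empty = empty.
No equations remain and no clash or occurs-check failure arose, so a unifier exists.

YES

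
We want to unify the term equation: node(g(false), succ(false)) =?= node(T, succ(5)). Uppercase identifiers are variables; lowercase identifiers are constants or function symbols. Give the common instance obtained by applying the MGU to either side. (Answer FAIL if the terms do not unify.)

Decompose node/2: g(false) =?= T,  succ(false) =?= succ(5).
Bind T := g(false); no other remaining equation mentions T.
Decompose succ/1: false =?= 5.
Clash: constants false and 5 differ; no unifier exists.

FAIL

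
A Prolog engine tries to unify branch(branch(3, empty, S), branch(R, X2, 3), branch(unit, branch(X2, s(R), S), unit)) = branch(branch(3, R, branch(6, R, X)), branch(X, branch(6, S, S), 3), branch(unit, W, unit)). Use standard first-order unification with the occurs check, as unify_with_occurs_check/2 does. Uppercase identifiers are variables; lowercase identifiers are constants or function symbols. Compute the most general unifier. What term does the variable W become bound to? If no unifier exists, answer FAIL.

branch(branch(6, branch(6, empty, empty), branch(6, empty, empty)), s(empty), branch(6, empty, empty))

Decompose branch/3: branch(3, empty, S) = branch(3, R, branch(6, R, X)),  branch(R, X2, 3) = branch(X, branch(6, S, S), 3),  branch(unit, branch(X2, s(R), S), unit) = branch(unit, W, unit).
Decompose branch/3: 3 = 3,  empty = R,  S = branch(6, R, X).
Delete trivial equation 3 = 3.
Bind R := empty; substituting into the remaining equations gives: S = branch(6, empty, X),  branch(empty, X2, 3) = branch(X, branch(6, S, S), 3),  branch(unit, branch(X2, s(empty), S), unit) = branch(unit, W, unit).
Bind S := branch(6, empty, X); substituting into the remaining equations gives: branch(empty, X2, 3) = branch(X, branch(6, branch(6, empty, X), branch(6, empty, X)), 3),  branch(unit, branch(X2, s(empty), branch(6, empty, X)), unit) = branch(unit, W, unit).
Decompose branch/3: empty = X,  X2 = branch(6, branch(6, empty, X), branch(6, empty, X)),  3 = 3.
Bind X := empty; substituting into the 2 remaining equations that mention X gives: X2 = branch(6, branch(6, empty, empty), branch(6, empty, empty)),  branch(unit, branch(X2, s(empty), branch(6, empty, empty)), unit) = branch(unit, W, unit). Substituting into the earlier binding gives S := branch(6, empty, empty).
Bind X2 := branch(6, branch(6, empty, empty), branch(6, empty, empty)); substituting into the one remaining equation that mentions X2 gives: branch(unit, branch(branch(6, branch(6, empty, empty), branch(6, empty, empty)), s(empty), branch(6, empty, empty)), unit) = branch(unit, W, unit).
Delete trivial equation 3 = 3.
Decompose branch/3: unit = unit,  branch(branch(6, branch(6, empty, empty), branch(6, empty, empty)), s(empty), branch(6, empty, empty)) = W,  unit = unit.
Delete trivial equation unit = unit.
Bind W := branch(branch(6, branch(6, empty, empty), branch(6, empty, empty)), s(empty), branch(6, empty, empty)); no other remaining equation mentions W.
Delete trivial equation unit = unit.
MGU = { R = empty, S = branch(6, empty, empty), X = empty, X2 = branch(6, branch(6, empty, empty), branch(6, empty, empty)), W = branch(branch(6, branch(6, empty, empty), branch(6, empty, empty)), s(empty), branch(6, empty, empty)) }, so W = branch(branch(6, branch(6, empty, empty), branch(6, empty, empty)), s(empty), branch(6, empty, empty)).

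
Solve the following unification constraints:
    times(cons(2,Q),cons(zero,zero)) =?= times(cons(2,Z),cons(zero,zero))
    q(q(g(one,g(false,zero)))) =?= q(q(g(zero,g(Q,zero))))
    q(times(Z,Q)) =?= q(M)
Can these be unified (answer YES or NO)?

NO

Decompose times/2: cons(2,Q) =?= cons(2,Z),  cons(zero,zero) =?= cons(zero,zero).
Decompose cons/2: 2 =?= 2,  Q =?= Z.
Delete trivial equation 2 =?= 2.
Bind Q := Z; substituting into the 2 remaining equations that mention Q gives: q(q(g(one,g(false,zero)))) =?= q(q(g(zero,g(Z,zero)))),  q(times(Z,Z)) =?= q(M).
Delete trivial equation cons(zero,zero) =?= cons(zero,zero).
Decompose q/1: q(g(one,g(false,zero))) =?= q(g(zero,g(Z,zero))).
Decompose q/1: g(one,g(false,zero)) =?= g(zero,g(Z,zero)).
Decompose g/2: one =?= zero,  g(false,zero) =?= g(Z,zero).
Clash: constants one and zero differ; no unifier exists.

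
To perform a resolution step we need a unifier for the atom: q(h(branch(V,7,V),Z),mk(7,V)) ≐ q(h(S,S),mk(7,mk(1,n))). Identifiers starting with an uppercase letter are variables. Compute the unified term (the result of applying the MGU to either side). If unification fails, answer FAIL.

Decompose q/2: h(branch(V,7,V),Z) ≐ h(S,S),  mk(7,V) ≐ mk(7,mk(1,n)).
Decompose h/2: branch(V,7,V) ≐ S,  Z ≐ S.
Bind S := branch(V,7,V); substituting into the one remaining equation that mentions S gives: Z ≐ branch(V,7,V).
Bind Z := branch(V,7,V); no other remaining equation mentions Z.
Decompose mk/2: 7 ≐ 7,  V ≐ mk(1,n).
Delete trivial equation 7 ≐ 7.
Bind V := mk(1,n). Substituting into the earlier bindings gives S := branch(mk(1,n),7,mk(1,n)), Z := branch(mk(1,n),7,mk(1,n)).
Applying the MGU to either side gives q(h(branch(mk(1,n),7,mk(1,n)),branch(mk(1,n),7,mk(1,n))),mk(7,mk(1,n))).

q(h(branch(mk(1,n),7,mk(1,n)),branch(mk(1,n),7,mk(1,n))),mk(7,mk(1,n)))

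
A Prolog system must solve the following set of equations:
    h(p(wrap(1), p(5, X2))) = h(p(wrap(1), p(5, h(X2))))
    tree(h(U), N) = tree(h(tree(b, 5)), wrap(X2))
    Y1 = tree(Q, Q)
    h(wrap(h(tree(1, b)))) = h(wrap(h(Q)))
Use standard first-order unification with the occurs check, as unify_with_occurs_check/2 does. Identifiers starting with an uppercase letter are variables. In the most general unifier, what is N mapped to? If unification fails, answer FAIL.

Decompose h/1: p(wrap(1), p(5, X2)) = p(wrap(1), p(5, h(X2))).
Decompose p/2: wrap(1) = wrap(1),  p(5, X2) = p(5, h(X2)).
Delete trivial equation wrap(1) = wrap(1).
Decompose p/2: 5 = 5,  X2 = h(X2).
Delete trivial equation 5 = 5.
Occurs check fails: X2 occurs in h(X2); the equation X2 = h(X2) has no finite solution.

FAIL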